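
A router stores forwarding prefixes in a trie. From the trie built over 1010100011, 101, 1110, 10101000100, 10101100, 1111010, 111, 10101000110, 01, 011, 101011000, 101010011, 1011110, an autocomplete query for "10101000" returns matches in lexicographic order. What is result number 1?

DFS of the "10101000" subtree visits, in order: "10101000100", "1010100011", "10101000110"
The 1st is 10101000100.

10101000100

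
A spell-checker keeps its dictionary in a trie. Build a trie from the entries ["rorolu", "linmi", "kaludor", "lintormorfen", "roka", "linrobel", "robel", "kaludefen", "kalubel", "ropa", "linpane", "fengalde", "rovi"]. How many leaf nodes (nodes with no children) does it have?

13

A leaf is a node with no children — equivalently, the end of a word that is not a proper prefix of any other stored word.
Those words: "fengalde", "kalubel", "kaludefen", "kaludor", "linmi", "linpane", "linrobel", "lintormorfen", "robel", "roka", "ropa", "rorolu", "rovi"
Leaf count: 13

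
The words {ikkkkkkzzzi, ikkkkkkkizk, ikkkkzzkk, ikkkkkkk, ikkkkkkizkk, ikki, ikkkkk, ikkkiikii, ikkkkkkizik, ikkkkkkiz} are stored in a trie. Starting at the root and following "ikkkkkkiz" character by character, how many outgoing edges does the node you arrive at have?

The children of the "ikkkkkkiz" node are the distinct next characters among strings starting with "ikkkkkkiz".
Characters that immediately follow "ikkkkkkiz" among the stored strings: {i, k}.
That node has 2 child edges.

2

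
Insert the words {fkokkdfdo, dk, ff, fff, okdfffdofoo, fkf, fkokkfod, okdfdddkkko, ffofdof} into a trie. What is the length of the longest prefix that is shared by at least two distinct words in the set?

Look for the deepest trie node that still has at least two words in its subtree.
e.g. "fkokkdfdo" and "fkokkfod" share the prefix "fkokk" of length 5; no pair shares a longer one.
Longest shared-prefix length: 5

5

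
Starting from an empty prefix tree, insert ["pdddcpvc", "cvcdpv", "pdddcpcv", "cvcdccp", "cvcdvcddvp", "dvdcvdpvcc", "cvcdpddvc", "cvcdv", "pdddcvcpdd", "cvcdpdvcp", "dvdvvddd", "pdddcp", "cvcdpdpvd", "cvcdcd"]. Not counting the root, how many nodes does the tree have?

Count nodes per top-level branch (shared prefixes stored once):
  'c'-branch (cvcdccp, cvcdcd, cvcdpddvc, cvcdpdpvd, cvcdpdvcp, cvcdpv, cvcdv, cvcdvcddvp): 26 nodes
  'd'-branch (dvdcvdpvcc, dvdvvddd): 15 nodes
  'p'-branch (pdddcp, pdddcpcv, pdddcpvc, pdddcvcpdd): 15 nodes
Sum: 56

56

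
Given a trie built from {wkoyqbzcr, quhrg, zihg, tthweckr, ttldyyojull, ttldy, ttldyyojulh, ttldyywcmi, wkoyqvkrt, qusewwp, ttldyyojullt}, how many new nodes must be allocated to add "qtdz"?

3

"q" is already a path in the trie; the remaining "tdz" must be added.
So 4 − 1 = 3 new nodes.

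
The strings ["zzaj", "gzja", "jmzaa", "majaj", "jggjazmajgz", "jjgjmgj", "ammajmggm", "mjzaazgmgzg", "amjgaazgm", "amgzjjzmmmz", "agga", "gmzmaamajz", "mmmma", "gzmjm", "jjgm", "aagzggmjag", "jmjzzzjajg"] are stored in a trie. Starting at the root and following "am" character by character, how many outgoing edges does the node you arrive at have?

3

The children of the "am" node are the distinct next characters among strings starting with "am".
Distinct next characters after "am": g, j, m.
That node has 3 child edges.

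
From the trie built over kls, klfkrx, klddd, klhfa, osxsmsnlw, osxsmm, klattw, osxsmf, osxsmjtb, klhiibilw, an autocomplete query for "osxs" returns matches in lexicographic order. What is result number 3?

osxsmm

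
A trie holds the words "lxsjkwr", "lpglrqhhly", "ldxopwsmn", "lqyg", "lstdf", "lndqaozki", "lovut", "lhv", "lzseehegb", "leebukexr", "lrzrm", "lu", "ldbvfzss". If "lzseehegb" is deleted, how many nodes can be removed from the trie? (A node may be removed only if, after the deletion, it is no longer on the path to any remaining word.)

8

After clearing the end-marker at "lzseehegb", prune upward until reaching a node still needed by another word.
The suffix "zseehegb" (8 nodes) is used only by "lzseehegb"; the node for "l" still has the child "x", so pruning stops there.
Nodes removed: 8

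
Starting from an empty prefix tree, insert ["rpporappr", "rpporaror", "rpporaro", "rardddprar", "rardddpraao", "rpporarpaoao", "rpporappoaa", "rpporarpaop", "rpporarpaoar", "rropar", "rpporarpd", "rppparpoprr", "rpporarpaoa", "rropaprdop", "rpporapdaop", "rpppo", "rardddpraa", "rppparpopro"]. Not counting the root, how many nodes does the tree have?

Insert word by word; a character creates a node only if that edge doesn't already exist:
  "rpporappr" → 9 new (r, p, p, o, r, a, p, p, r)
  "rpporaror" → prefix "rppora" already present; 3 new (r, o, r)
  "rpporaro" → prefix "rpporaro" already present; 0 new (none)
  "rardddprar" → prefix "r" already present; 9 new (a, r, d, d, d, p, r, a, r)
  "rardddpraao" → prefix "rardddpra" already present; 2 new (a, o)
  "rpporarpaoao" → prefix "rpporar" already present; 5 new (p, a, o, a, o)
  "rpporappoaa" → prefix "rpporapp" already present; 3 new (o, a, a)
  "rpporarpaop" → prefix "rpporarpao" already present; 1 new (p)
  "rpporarpaoar" → prefix "rpporarpaoa" already present; 1 new (r)
  "rropar" → prefix "r" already present; 5 new (r, o, p, a, r)
  "rpporarpd" → prefix "rpporarp" already present; 1 new (d)
  "rppparpoprr" → prefix "rpp" already present; 8 new (p, a, r, p, o, p, r, r)
  "rpporarpaoa" → prefix "rpporarpaoa" already present; 0 new (none)
  "rropaprdop" → prefix "rropa" already present; 5 new (p, r, d, o, p)
  "rpporapdaop" → prefix "rpporap" already present; 4 new (d, a, o, p)
  "rpppo" → prefix "rppp" already present; 1 new (o)
  "rardddpraa" → prefix "rardddpraa" already present; 0 new (none)
  "rppparpopro" → prefix "rppparpopr" already present; 1 new (o)
Total nodes = 9 + 3 + 0 + 9 + 2 + 5 + 3 + 1 + 1 + 5 + 1 + 8 + 0 + 5 + 4 + 1 + 0 + 1 = 58

58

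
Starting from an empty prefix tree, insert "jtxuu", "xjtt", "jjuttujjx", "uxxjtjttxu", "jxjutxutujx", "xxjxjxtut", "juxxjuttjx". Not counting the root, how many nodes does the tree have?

For each word, the new-node count is its length minus the longest prefix already in the trie:
  "jtxuu" → 5 new (j, t, x, u, u)
  "xjtt" → 4 new (x, j, t, t)
  "jjuttujjx" → prefix "j" already present; 8 new (j, u, t, t, u, j, j, x)
  "uxxjtjttxu" → 10 new (u, x, x, j, t, j, t, t, x, u)
  "jxjutxutujx" → prefix "j" already present; 10 new (x, j, u, t, x, u, t, u, j, x)
  "xxjxjxtut" → prefix "x" already present; 8 new (x, j, x, j, x, t, u, t)
  "juxxjuttjx" → prefix "j" already present; 9 new (u, x, x, j, u, t, t, j, x)
Total nodes = 5 + 4 + 8 + 10 + 10 + 8 + 9 = 54

54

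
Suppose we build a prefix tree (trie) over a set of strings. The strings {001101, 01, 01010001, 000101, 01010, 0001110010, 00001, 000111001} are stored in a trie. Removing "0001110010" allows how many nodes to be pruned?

1

Walk "0001110010" from the leaf back toward the root, removing each node that no remaining word uses.
The suffix "0" (1 node) is used only by "0001110010"; "000111001" is itself a stored word, so pruning stops there.
Nodes removed: 1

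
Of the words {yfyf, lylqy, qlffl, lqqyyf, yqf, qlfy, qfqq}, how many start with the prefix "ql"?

2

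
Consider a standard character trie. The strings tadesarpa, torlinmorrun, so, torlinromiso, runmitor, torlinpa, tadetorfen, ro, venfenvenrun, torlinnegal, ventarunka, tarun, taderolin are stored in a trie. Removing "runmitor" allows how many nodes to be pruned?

7

A node on "runmitor"'s path can go only if nothing else ends at it or branches off below it.
The suffix "unmitor" (7 nodes) is used only by "runmitor"; the node for "r" still has the child "o", so pruning stops there.
Nodes removed: 7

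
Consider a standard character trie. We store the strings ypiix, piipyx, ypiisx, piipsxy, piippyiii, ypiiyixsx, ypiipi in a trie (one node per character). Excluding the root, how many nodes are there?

Insert word by word; a character creates a node only if that edge doesn't already exist:
  "ypiix" → 5 new (y, p, i, i, x)
  "piipyx" → 6 new (p, i, i, p, y, x)
  "ypiisx" → prefix "ypii" already present; 2 new (s, x)
  "piipsxy" → prefix "piip" already present; 3 new (s, x, y)
  "piippyiii" → prefix "piip" already present; 5 new (p, y, i, i, i)
  "ypiiyixsx" → prefix "ypii" already present; 5 new (y, i, x, s, x)
  "ypiipi" → prefix "ypii" already present; 2 new (p, i)
Total nodes = 5 + 6 + 2 + 3 + 5 + 5 + 2 = 28

28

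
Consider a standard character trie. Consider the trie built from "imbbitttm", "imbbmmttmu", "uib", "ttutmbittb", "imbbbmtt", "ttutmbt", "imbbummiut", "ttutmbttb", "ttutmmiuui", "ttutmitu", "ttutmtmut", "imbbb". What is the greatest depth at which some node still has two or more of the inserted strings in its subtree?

Look for the deepest trie node that still has at least two words in its subtree.
"ttutmbt" and "ttutmbttb" agree on "ttutmbt" (7 characters) before diverging; nothing deeper is shared.
Longest shared-prefix length: 7

7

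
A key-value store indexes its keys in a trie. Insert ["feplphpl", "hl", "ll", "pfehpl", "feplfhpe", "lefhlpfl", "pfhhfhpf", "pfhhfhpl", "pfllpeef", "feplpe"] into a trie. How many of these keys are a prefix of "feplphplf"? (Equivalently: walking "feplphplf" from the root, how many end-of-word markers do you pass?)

Traverse "feplphplf" character by character; count nodes along the way that are marked as word ends.
Prefixes of the query that are stored words: "feplphpl"
Count: 1

1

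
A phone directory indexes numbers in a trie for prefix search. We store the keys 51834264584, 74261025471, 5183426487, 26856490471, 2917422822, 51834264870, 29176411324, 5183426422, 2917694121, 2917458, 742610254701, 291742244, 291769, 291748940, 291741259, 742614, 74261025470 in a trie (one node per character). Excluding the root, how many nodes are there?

74

Trace insertions, counting only characters that open a new branch:
  "51834264584" → 11 new (5, 1, 8, 3, 4, 2, 6, 4, 5, 8, 4)
  "74261025471" → 11 new (7, 4, 2, 6, 1, 0, 2, 5, 4, 7, 1)
  "5183426487" → prefix "51834264" already present; 2 new (8, 7)
  "26856490471" → 11 new (2, 6, 8, 5, 6, 4, 9, 0, 4, 7, 1)
  "2917422822" → prefix "2" already present; 9 new (9, 1, 7, 4, 2, 2, 8, 2, 2)
  "51834264870" → prefix "5183426487" already present; 1 new (0)
  "29176411324" → prefix "2917" already present; 7 new (6, 4, 1, 1, 3, 2, 4)
  "5183426422" → prefix "51834264" already present; 2 new (2, 2)
  "2917694121" → prefix "29176" already present; 5 new (9, 4, 1, 2, 1)
  "2917458" → prefix "29174" already present; 2 new (5, 8)
  "742610254701" → prefix "7426102547" already present; 2 new (0, 1)
  "291742244" → prefix "2917422" already present; 2 new (4, 4)
  "291769" → prefix "291769" already present; 0 new (none)
  "291748940" → prefix "29174" already present; 4 new (8, 9, 4, 0)
  "291741259" → prefix "29174" already present; 4 new (1, 2, 5, 9)
  "742614" → prefix "74261" already present; 1 new (4)
  "74261025470" → prefix "74261025470" already present; 0 new (none)
Total nodes = 11 + 11 + 2 + 11 + 9 + 1 + 7 + 2 + 5 + 2 + 2 + 2 + 0 + 4 + 4 + 1 + 0 = 74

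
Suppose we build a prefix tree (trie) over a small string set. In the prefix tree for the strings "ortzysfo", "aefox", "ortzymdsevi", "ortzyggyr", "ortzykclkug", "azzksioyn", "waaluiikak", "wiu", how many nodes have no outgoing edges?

8

Leaves are exactly the stored words that no other stored word extends.
Those words: "aefox", "azzksioyn", "ortzyggyr", "ortzykclkug", "ortzymdsevi", "ortzysfo", "waaluiikak", "wiu"
Leaf count: 8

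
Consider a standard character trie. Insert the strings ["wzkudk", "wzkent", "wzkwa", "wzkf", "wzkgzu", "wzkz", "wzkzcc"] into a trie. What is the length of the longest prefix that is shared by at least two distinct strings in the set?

Equivalently: take the maximum, over all pairs, of their longest common prefix length.
e.g. "wzkz" and "wzkzcc" share the prefix "wzkz" of length 4; no pair shares a longer one.
Longest shared-prefix length: 4

4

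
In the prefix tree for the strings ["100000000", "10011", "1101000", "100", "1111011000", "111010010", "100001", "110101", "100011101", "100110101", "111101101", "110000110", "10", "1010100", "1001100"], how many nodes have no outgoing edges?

12

Leaves are exactly the stored words that no other stored word extends.
Those words: "100000000", "100001", "100011101", "1001100", "100110101", "1010100", "110000110", "1101000", "110101", "111010010", "1111011000", "111101101"
Leaf count: 12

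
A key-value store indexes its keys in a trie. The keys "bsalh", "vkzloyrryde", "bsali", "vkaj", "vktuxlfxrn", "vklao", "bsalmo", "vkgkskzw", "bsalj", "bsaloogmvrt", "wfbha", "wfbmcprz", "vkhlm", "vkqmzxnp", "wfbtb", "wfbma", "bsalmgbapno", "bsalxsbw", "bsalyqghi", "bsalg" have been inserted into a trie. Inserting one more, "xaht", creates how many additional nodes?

4

No existing word starts with "x", so every character of "xaht" needs a new node.
4 − 0 = 4 new nodes.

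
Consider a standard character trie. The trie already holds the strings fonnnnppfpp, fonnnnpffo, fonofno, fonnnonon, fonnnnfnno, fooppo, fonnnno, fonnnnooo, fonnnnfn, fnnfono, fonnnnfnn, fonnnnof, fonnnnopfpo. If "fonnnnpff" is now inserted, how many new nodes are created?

0

Every character of "fonnnnpff" already lies on an existing path (it is a prefix of some stored word).
No new nodes are needed: 0.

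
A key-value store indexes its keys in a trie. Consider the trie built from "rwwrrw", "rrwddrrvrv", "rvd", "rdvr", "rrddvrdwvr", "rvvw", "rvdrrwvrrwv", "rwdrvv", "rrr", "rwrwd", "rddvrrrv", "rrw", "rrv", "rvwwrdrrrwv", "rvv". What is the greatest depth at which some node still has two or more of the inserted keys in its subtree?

The deepest shared node is where two words last agree before diverging.
e.g. "rrw" and "rrwddrrvrv" share the prefix "rrw" of length 3; no pair shares a longer one.
Longest shared-prefix length: 3

3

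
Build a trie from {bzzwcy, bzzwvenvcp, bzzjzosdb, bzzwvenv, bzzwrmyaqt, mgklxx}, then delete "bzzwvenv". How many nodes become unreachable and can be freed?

0

A node on "bzzwvenv"'s path can go only if nothing else ends at it or branches off below it.
Every node on "bzzwvenv" is still needed (e.g. by "bzzwvenvcp"), so nothing is freed.
Nodes removed: 0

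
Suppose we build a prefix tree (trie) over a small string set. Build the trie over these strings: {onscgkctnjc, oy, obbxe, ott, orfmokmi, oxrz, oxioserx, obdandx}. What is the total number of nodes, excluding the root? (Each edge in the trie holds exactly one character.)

Insert word by word; a character creates a node only if that edge doesn't already exist:
  "onscgkctnjc" → 11 new (o, n, s, c, g, k, c, t, n, j, c)
  "oy" → prefix "o" already present; 1 new (y)
  "obbxe" → prefix "o" already present; 4 new (b, b, x, e)
  "ott" → prefix "o" already present; 2 new (t, t)
  "orfmokmi" → prefix "o" already present; 7 new (r, f, m, o, k, m, i)
  "oxrz" → prefix "o" already present; 3 new (x, r, z)
  "oxioserx" → prefix "ox" already present; 6 new (i, o, s, e, r, x)
  "obdandx" → prefix "ob" already present; 5 new (d, a, n, d, x)
Total nodes = 11 + 1 + 4 + 2 + 7 + 3 + 6 + 5 = 39

39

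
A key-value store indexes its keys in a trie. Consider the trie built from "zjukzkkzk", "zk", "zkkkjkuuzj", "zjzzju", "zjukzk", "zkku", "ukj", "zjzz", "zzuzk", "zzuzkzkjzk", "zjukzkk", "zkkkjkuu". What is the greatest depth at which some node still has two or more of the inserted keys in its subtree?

8

Look for the deepest trie node that still has at least two words in its subtree.
"zkkkjkuu" and "zkkkjkuuzj" agree on "zkkkjkuu" (8 characters) before diverging; nothing deeper is shared.
Longest shared-prefix length: 8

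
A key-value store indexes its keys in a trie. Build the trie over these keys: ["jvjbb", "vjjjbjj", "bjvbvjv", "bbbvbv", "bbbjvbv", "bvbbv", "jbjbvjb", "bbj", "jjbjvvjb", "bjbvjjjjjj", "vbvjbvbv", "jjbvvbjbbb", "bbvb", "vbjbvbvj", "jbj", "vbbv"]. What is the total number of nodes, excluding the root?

78

Trace insertions, counting only characters that open a new branch:
  "jvjbb" → 5 new (j, v, j, b, b)
  "vjjjbjj" → 7 new (v, j, j, j, b, j, j)
  "bjvbvjv" → 7 new (b, j, v, b, v, j, v)
  "bbbvbv" → prefix "b" already present; 5 new (b, b, v, b, v)
  "bbbjvbv" → prefix "bbb" already present; 4 new (j, v, b, v)
  "bvbbv" → prefix "b" already present; 4 new (v, b, b, v)
  "jbjbvjb" → prefix "j" already present; 6 new (b, j, b, v, j, b)
  "bbj" → prefix "bb" already present; 1 new (j)
  "jjbjvvjb" → prefix "j" already present; 7 new (j, b, j, v, v, j, b)
  "bjbvjjjjjj" → prefix "bj" already present; 8 new (b, v, j, j, j, j, j, j)
  "vbvjbvbv" → prefix "v" already present; 7 new (b, v, j, b, v, b, v)
  "jjbvvbjbbb" → prefix "jjb" already present; 7 new (v, v, b, j, b, b, b)
  "bbvb" → prefix "bb" already present; 2 new (v, b)
  "vbjbvbvj" → prefix "vb" already present; 6 new (j, b, v, b, v, j)
  "jbj" → prefix "jbj" already present; 0 new (none)
  "vbbv" → prefix "vb" already present; 2 new (b, v)
Total nodes = 5 + 7 + 7 + 5 + 4 + 4 + 6 + 1 + 7 + 8 + 7 + 7 + 2 + 6 + 0 + 2 = 78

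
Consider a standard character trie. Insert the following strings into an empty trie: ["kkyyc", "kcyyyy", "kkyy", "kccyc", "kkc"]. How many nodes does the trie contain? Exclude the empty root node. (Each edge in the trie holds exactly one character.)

14

Count nodes per top-level branch (shared prefixes stored once):
  'k'-branch (kccyc, kcyyyy, kkc, kkyy, kkyyc): 14 nodes
Sum: 14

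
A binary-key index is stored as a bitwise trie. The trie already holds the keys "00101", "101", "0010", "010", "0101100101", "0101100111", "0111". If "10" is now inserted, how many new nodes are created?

0

"10" is already a full path in the trie; only an end-marker is added.
No new nodes are needed: 0.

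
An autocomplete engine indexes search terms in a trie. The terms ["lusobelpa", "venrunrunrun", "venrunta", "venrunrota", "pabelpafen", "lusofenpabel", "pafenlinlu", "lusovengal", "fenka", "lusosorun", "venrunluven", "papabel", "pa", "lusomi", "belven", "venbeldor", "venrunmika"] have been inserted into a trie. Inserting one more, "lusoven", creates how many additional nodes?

"lusoven" is already a full path in the trie; only an end-marker is added.
No new nodes are needed: 0.

0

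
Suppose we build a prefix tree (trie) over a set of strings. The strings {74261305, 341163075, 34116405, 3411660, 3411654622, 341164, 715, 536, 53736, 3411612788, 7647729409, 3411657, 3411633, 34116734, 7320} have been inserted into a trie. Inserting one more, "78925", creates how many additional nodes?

"7" is already a path in the trie; the remaining "8925" must be added.
Each of the 4 remaining characters creates one node.

4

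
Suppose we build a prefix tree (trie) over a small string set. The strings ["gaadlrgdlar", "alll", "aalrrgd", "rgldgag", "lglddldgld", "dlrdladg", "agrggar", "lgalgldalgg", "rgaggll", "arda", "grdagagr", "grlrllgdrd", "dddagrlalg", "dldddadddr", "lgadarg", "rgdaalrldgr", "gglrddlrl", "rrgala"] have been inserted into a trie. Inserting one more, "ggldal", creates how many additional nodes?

Walking "ggldal" from the root, the first 3 characters ("ggl") follow existing edges; "d" is the first miss.
Each of the 3 remaining characters creates one node.

3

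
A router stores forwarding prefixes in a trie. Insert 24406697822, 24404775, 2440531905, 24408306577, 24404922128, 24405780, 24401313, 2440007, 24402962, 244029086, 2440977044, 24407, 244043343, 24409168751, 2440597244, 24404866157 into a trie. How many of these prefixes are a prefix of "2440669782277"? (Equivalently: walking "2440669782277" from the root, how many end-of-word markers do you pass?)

1

Check each prefix of "2440669782277" against the stored set — each match is an end-marker on the path.
Prefixes of the query that are stored words: "24406697822"
Count: 1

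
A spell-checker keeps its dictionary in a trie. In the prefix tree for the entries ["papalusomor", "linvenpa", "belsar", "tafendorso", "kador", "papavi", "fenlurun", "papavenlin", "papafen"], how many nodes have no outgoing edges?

Leaves are exactly the stored words that no other stored word extends.
Those words: "belsar", "fenlurun", "kador", "linvenpa", "papafen", "papalusomor", "papavenlin", "papavi", "tafendorso"
Leaf count: 9

9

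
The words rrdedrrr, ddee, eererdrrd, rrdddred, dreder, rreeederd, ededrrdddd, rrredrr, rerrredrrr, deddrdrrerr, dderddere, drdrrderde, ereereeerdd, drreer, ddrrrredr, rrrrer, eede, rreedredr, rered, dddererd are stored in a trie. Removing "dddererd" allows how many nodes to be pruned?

After clearing the end-marker at "dddererd", prune upward until reaching a node still needed by another word.
The suffix "dererd" (6 nodes) is used only by "dddererd"; the node for "dd" still has the child "e", so pruning stops there.
Nodes removed: 6

6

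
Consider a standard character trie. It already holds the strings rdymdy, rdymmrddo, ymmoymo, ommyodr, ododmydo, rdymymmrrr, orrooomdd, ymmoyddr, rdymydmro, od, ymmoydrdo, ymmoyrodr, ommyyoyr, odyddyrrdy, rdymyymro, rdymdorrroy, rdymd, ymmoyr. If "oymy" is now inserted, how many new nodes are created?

3

"o" is already a path in the trie; the remaining "ymy" must be added.
Each of the 3 remaining characters creates one node.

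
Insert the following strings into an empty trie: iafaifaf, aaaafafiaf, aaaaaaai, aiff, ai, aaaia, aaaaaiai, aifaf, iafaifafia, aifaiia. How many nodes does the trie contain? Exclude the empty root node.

For each word, the new-node count is its length minus the longest prefix already in the trie:
  "iafaifaf" → 8 new (i, a, f, a, i, f, a, f)
  "aaaafafiaf" → 10 new (a, a, a, a, f, a, f, i, a, f)
  "aaaaaaai" → prefix "aaaa" already present; 4 new (a, a, a, i)
  "aiff" → prefix "a" already present; 3 new (i, f, f)
  "ai" → prefix "ai" already present; 0 new (none)
  "aaaia" → prefix "aaa" already present; 2 new (i, a)
  "aaaaaiai" → prefix "aaaaa" already present; 3 new (i, a, i)
  "aifaf" → prefix "aif" already present; 2 new (a, f)
  "iafaifafia" → prefix "iafaifaf" already present; 2 new (i, a)
  "aifaiia" → prefix "aifa" already present; 3 new (i, i, a)
Total nodes = 8 + 10 + 4 + 3 + 0 + 2 + 3 + 2 + 2 + 3 = 37

37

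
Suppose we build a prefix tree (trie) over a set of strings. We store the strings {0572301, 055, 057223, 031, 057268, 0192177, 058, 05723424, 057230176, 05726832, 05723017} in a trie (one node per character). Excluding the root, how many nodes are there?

Trace insertions, counting only characters that open a new branch:
  "0572301" → 7 new (0, 5, 7, 2, 3, 0, 1)
  "055" → prefix "05" already present; 1 new (5)
  "057223" → prefix "0572" already present; 2 new (2, 3)
  "031" → prefix "0" already present; 2 new (3, 1)
  "057268" → prefix "0572" already present; 2 new (6, 8)
  "0192177" → prefix "0" already present; 6 new (1, 9, 2, 1, 7, 7)
  "058" → prefix "05" already present; 1 new (8)
  "05723424" → prefix "05723" already present; 3 new (4, 2, 4)
  "057230176" → prefix "0572301" already present; 2 new (7, 6)
  "05726832" → prefix "057268" already present; 2 new (3, 2)
  "05723017" → prefix "05723017" already present; 0 new (none)
Total nodes = 7 + 1 + 2 + 2 + 2 + 6 + 1 + 3 + 2 + 2 + 0 = 28

28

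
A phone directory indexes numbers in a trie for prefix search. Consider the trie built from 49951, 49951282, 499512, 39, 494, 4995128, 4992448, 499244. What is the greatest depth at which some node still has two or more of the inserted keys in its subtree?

7

Equivalently: take the maximum, over all pairs, of their longest common prefix length.
e.g. "4995128" and "49951282" share the prefix "4995128" of length 7; no pair shares a longer one.
Longest shared-prefix length: 7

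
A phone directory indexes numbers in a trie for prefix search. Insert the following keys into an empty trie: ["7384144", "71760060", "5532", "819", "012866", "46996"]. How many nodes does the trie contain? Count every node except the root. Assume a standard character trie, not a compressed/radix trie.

32

Insert word by word; a character creates a node only if that edge doesn't already exist:
  "7384144" → 7 new (7, 3, 8, 4, 1, 4, 4)
  "71760060" → prefix "7" already present; 7 new (1, 7, 6, 0, 0, 6, 0)
  "5532" → 4 new (5, 5, 3, 2)
  "819" → 3 new (8, 1, 9)
  "012866" → 6 new (0, 1, 2, 8, 6, 6)
  "46996" → 5 new (4, 6, 9, 9, 6)
Total nodes = 7 + 7 + 4 + 3 + 6 + 5 = 32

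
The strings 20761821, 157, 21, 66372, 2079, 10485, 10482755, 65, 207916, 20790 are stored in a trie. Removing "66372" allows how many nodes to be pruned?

4

A node on "66372"'s path can go only if nothing else ends at it or branches off below it.
The suffix "6372" (4 nodes) is used only by "66372"; the node for "6" still has the child "5", so pruning stops there.
Nodes removed: 4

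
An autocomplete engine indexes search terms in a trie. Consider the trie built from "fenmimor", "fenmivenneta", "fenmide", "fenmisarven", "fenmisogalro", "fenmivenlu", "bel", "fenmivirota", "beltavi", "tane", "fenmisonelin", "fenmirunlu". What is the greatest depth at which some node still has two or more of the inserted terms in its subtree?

The deepest shared node is where two words last agree before diverging.
e.g. "fenmivenlu" and "fenmivenneta" share the prefix "fenmiven" of length 8; no pair shares a longer one.
Longest shared-prefix length: 8

8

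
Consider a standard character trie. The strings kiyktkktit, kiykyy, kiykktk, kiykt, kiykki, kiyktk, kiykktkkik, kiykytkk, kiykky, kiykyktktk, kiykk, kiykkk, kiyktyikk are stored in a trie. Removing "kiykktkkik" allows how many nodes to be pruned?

After clearing the end-marker at "kiykktkkik", prune upward until reaching a node still needed by another word.
The suffix "kik" (3 nodes) is used only by "kiykktkkik"; "kiykktk" is itself a stored word, so pruning stops there.
Nodes removed: 3

3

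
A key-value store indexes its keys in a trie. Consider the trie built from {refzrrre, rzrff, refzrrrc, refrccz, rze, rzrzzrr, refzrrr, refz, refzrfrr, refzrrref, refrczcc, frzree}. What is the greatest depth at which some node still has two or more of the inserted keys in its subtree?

Look for the deepest trie node that still has at least two words in its subtree.
"refzrrre" and "refzrrref" agree on "refzrrre" (8 characters) before diverging; nothing deeper is shared.
Longest shared-prefix length: 8

8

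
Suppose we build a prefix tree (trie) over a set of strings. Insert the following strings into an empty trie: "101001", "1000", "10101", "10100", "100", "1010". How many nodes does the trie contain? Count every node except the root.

9

For each word, the new-node count is its length minus the longest prefix already in the trie:
  "101001" → 6 new (1, 0, 1, 0, 0, 1)
  "1000" → prefix "10" already present; 2 new (0, 0)
  "10101" → prefix "1010" already present; 1 new (1)
  "10100" → prefix "10100" already present; 0 new (none)
  "100" → prefix "100" already present; 0 new (none)
  "1010" → prefix "1010" already present; 0 new (none)
Total nodes = 6 + 2 + 1 + 0 + 0 + 0 = 9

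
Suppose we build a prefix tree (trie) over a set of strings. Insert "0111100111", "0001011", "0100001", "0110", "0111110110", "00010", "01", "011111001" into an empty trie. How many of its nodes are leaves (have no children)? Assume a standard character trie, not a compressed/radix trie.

6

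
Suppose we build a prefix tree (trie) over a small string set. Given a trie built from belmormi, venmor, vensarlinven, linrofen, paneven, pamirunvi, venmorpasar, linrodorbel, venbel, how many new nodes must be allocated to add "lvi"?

2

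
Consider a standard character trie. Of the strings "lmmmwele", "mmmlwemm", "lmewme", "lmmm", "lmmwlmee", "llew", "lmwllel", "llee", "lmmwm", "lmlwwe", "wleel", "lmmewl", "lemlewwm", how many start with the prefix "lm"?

8

Walk to "lm"; the words in its subtree are exactly those with that prefix.
Words under "lm": lmewme, lmlwwe, lmmewl, lmmm, lmmmwele, lmmwlmee, lmmwm, lmwllel
Count: 8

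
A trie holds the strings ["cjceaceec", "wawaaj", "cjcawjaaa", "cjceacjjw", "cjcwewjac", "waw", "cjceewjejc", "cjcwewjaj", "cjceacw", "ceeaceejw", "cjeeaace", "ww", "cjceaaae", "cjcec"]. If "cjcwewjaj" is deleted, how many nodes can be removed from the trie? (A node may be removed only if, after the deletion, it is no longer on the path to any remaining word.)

1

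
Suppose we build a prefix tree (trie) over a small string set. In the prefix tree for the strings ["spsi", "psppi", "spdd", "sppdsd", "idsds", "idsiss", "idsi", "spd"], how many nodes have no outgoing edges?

6

A leaf is a node with no children — equivalently, the end of a word that is not a proper prefix of any other stored word.
Those words: "idsds", "idsiss", "psppi", "spdd", "sppdsd", "spsi"
Leaf count: 6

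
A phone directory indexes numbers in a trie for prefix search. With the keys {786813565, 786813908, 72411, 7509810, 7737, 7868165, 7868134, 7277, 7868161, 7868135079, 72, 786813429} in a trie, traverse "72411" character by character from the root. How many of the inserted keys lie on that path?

Walk "72411" from the root; an end-of-word marker is hit whenever a stored word is a prefix of "72411".
Prefixes of the query that are stored words: "72", "72411"
Count: 2

2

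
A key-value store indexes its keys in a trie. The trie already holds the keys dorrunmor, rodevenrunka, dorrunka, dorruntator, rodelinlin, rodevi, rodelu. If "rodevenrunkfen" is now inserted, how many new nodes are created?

3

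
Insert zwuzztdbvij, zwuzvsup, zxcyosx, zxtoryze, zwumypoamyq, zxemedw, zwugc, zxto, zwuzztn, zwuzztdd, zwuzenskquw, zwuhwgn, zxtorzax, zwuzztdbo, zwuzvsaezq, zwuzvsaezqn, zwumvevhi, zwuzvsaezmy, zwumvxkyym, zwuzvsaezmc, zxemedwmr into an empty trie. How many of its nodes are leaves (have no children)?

Leaves are exactly the stored words that no other stored word extends.
Those words: "zwugc", "zwuhwgn", "zwumvevhi", "zwumvxkyym", "zwumypoamyq", "zwuzenskquw", "zwuzvsaezmc", "zwuzvsaezmy", "zwuzvsaezqn", "zwuzvsup", "zwuzztdbo", "zwuzztdbvij", "zwuzztdd", "zwuzztn", "zxcyosx", "zxemedwmr", "zxtoryze", "zxtorzax"
Leaf count: 18

18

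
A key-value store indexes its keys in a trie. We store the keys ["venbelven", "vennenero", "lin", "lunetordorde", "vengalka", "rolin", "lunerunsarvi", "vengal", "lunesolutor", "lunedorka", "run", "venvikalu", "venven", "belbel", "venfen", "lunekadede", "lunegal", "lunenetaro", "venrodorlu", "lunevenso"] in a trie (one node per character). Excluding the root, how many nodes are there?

For each word, the new-node count is its length minus the longest prefix already in the trie:
  "venbelven" → 9 new (v, e, n, b, e, l, v, e, n)
  "vennenero" → prefix "ven" already present; 6 new (n, e, n, e, r, o)
  "lin" → 3 new (l, i, n)
  "lunetordorde" → prefix "l" already present; 11 new (u, n, e, t, o, r, d, o, r, d, e)
  "vengalka" → prefix "ven" already present; 5 new (g, a, l, k, a)
  "rolin" → 5 new (r, o, l, i, n)
  "lunerunsarvi" → prefix "lune" already present; 8 new (r, u, n, s, a, r, v, i)
  "vengal" → prefix "vengal" already present; 0 new (none)
  "lunesolutor" → prefix "lune" already present; 7 new (s, o, l, u, t, o, r)
  "lunedorka" → prefix "lune" already present; 5 new (d, o, r, k, a)
  "run" → prefix "r" already present; 2 new (u, n)
  "venvikalu" → prefix "ven" already present; 6 new (v, i, k, a, l, u)
  "venven" → prefix "venv" already present; 2 new (e, n)
  "belbel" → 6 new (b, e, l, b, e, l)
  "venfen" → prefix "ven" already present; 3 new (f, e, n)
  "lunekadede" → prefix "lune" already present; 6 new (k, a, d, e, d, e)
  "lunegal" → prefix "lune" already present; 3 new (g, a, l)
  "lunenetaro" → prefix "lune" already present; 6 new (n, e, t, a, r, o)
  "venrodorlu" → prefix "ven" already present; 7 new (r, o, d, o, r, l, u)
  "lunevenso" → prefix "lune" already present; 5 new (v, e, n, s, o)
Total nodes = 9 + 6 + 3 + 11 + 5 + 5 + 8 + 0 + 7 + 5 + 2 + 6 + 2 + 6 + 3 + 6 + 3 + 6 + 7 + 5 = 105

105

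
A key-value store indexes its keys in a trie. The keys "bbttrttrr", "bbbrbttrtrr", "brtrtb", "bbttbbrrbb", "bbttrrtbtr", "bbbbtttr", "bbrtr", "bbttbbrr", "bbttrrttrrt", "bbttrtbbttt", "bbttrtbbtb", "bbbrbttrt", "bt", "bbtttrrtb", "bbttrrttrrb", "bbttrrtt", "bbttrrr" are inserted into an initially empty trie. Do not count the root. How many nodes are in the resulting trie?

60

Insert word by word; a character creates a node only if that edge doesn't already exist:
  "bbttrttrr" → 9 new (b, b, t, t, r, t, t, r, r)
  "bbbrbttrtrr" → prefix "bb" already present; 9 new (b, r, b, t, t, r, t, r, r)
  "brtrtb" → prefix "b" already present; 5 new (r, t, r, t, b)
  "bbttbbrrbb" → prefix "bbtt" already present; 6 new (b, b, r, r, b, b)
  "bbttrrtbtr" → prefix "bbttr" already present; 5 new (r, t, b, t, r)
  "bbbbtttr" → prefix "bbb" already present; 5 new (b, t, t, t, r)
  "bbrtr" → prefix "bb" already present; 3 new (r, t, r)
  "bbttbbrr" → prefix "bbttbbrr" already present; 0 new (none)
  "bbttrrttrrt" → prefix "bbttrrt" already present; 4 new (t, r, r, t)
  "bbttrtbbttt" → prefix "bbttrt" already present; 5 new (b, b, t, t, t)
  "bbttrtbbtb" → prefix "bbttrtbbt" already present; 1 new (b)
  "bbbrbttrt" → prefix "bbbrbttrt" already present; 0 new (none)
  "bt" → prefix "b" already present; 1 new (t)
  "bbtttrrtb" → prefix "bbtt" already present; 5 new (t, r, r, t, b)
  "bbttrrttrrb" → prefix "bbttrrttrr" already present; 1 new (b)
  "bbttrrtt" → prefix "bbttrrtt" already present; 0 new (none)
  "bbttrrr" → prefix "bbttrr" already present; 1 new (r)
Total nodes = 9 + 9 + 5 + 6 + 5 + 5 + 3 + 0 + 4 + 5 + 1 + 0 + 1 + 5 + 1 + 0 + 1 = 60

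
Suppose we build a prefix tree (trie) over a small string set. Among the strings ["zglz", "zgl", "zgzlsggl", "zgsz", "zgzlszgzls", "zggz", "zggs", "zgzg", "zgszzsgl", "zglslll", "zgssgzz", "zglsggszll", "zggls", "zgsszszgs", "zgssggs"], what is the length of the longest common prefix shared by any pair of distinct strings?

5

Equivalently: take the maximum, over all pairs, of their longest common prefix length.
e.g. "zgssggs" and "zgssgzz" share the prefix "zgssg" of length 5; no pair shares a longer one.
Longest shared-prefix length: 5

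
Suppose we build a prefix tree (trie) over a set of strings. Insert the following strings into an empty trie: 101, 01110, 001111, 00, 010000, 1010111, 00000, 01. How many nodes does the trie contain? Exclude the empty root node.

24

For each word, the new-node count is its length minus the longest prefix already in the trie:
  "101" → 3 new (1, 0, 1)
  "01110" → 5 new (0, 1, 1, 1, 0)
  "001111" → prefix "0" already present; 5 new (0, 1, 1, 1, 1)
  "00" → prefix "00" already present; 0 new (none)
  "010000" → prefix "01" already present; 4 new (0, 0, 0, 0)
  "1010111" → prefix "101" already present; 4 new (0, 1, 1, 1)
  "00000" → prefix "00" already present; 3 new (0, 0, 0)
  "01" → prefix "01" already present; 0 new (none)
Total nodes = 3 + 5 + 5 + 0 + 4 + 4 + 3 + 0 = 24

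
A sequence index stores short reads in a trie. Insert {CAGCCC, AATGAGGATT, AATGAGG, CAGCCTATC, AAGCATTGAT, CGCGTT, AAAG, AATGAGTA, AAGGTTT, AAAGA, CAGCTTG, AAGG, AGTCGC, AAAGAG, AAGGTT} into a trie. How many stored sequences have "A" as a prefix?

11

Traverse to the node for "A", then collect every word in that subtree.
Words under "A": AAAG, AAAGA, AAAGAG, AAGCATTGAT, AAGG, AAGGTT, AAGGTTT, AATGAGG, AATGAGGATT, AATGAGTA, AGTCGC
Count: 11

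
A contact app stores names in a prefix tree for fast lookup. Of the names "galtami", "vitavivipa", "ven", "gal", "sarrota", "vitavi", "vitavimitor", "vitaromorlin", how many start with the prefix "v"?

5

Walk to "v"; the words in its subtree are exactly those with that prefix.
Matches: "ven", "vitaromorlin", "vitavi", "vitavimitor", "vitavivipa"
Count: 5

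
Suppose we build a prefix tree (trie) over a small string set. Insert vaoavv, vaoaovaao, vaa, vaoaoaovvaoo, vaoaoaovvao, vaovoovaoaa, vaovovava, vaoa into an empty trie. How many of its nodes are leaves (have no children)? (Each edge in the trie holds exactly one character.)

6

Leaves are exactly the stored words that no other stored word extends.
Those words: "vaa", "vaoaoaovvaoo", "vaoaovaao", "vaoavv", "vaovoovaoaa", "vaovovava"
Leaf count: 6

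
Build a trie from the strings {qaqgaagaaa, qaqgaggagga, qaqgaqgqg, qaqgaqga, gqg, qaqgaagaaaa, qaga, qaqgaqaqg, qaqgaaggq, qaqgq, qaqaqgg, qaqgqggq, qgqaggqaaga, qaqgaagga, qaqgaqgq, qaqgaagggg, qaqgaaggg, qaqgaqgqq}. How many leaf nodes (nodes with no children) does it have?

14

Leaves are exactly the stored words that no other stored word extends.
Those words: "gqg", "qaga", "qaqaqgg", "qaqgaagaaaa", "qaqgaagga", "qaqgaagggg", "qaqgaaggq", "qaqgaggagga", "qaqgaqaqg", "qaqgaqga", "qaqgaqgqg", "qaqgaqgqq", "qaqgqggq", "qgqaggqaaga"
Leaf count: 14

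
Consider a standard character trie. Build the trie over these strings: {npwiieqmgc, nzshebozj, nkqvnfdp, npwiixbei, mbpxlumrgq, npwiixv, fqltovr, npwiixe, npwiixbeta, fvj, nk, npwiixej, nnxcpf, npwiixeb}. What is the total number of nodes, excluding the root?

59

Trace insertions, counting only characters that open a new branch:
  "npwiieqmgc" → 10 new (n, p, w, i, i, e, q, m, g, c)
  "nzshebozj" → prefix "n" already present; 8 new (z, s, h, e, b, o, z, j)
  "nkqvnfdp" → prefix "n" already present; 7 new (k, q, v, n, f, d, p)
  "npwiixbei" → prefix "npwii" already present; 4 new (x, b, e, i)
  "mbpxlumrgq" → 10 new (m, b, p, x, l, u, m, r, g, q)
  "npwiixv" → prefix "npwiix" already present; 1 new (v)
  "fqltovr" → 7 new (f, q, l, t, o, v, r)
  "npwiixe" → prefix "npwiix" already present; 1 new (e)
  "npwiixbeta" → prefix "npwiixbe" already present; 2 new (t, a)
  "fvj" → prefix "f" already present; 2 new (v, j)
  "nk" → prefix "nk" already present; 0 new (none)
  "npwiixej" → prefix "npwiixe" already present; 1 new (j)
  "nnxcpf" → prefix "n" already present; 5 new (n, x, c, p, f)
  "npwiixeb" → prefix "npwiixe" already present; 1 new (b)
Total nodes = 10 + 8 + 7 + 4 + 10 + 1 + 7 + 1 + 2 + 2 + 0 + 1 + 5 + 1 = 59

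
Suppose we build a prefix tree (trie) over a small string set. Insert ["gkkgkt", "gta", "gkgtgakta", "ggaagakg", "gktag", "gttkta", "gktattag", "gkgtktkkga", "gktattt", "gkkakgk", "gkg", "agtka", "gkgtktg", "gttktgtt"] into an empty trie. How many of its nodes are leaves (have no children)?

A leaf is a node with no children — equivalently, the end of a word that is not a proper prefix of any other stored word.
Those words: "agtka", "ggaagakg", "gkgtgakta", "gkgtktg", "gkgtktkkga", "gkkakgk", "gkkgkt", "gktag", "gktattag", "gktattt", "gta", "gttkta", "gttktgtt"
Leaf count: 13

13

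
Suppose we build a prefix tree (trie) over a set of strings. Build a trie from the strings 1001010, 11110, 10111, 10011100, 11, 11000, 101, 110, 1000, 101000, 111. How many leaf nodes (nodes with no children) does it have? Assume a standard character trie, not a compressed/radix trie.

7

A leaf is a node with no children — equivalently, the end of a word that is not a proper prefix of any other stored word.
Those words: "1000", "1001010", "10011100", "101000", "10111", "11000", "11110"
Leaf count: 7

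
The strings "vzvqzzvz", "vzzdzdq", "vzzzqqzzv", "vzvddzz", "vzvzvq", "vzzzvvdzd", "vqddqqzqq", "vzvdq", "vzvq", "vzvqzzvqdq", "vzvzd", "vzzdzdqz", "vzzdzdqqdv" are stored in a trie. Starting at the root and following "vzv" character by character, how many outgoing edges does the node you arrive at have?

The children of the "vzv" node are the distinct next characters among strings starting with "vzv".
Distinct next characters after "vzv": d, q, z.
That node has 3 child edges.

3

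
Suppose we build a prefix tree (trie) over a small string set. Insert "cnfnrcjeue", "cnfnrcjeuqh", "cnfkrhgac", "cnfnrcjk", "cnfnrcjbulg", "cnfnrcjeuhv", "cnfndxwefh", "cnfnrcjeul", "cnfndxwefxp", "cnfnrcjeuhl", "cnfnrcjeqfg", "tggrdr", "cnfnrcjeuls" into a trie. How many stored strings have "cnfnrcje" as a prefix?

Filter for entries beginning with "cnfnrcje":
Words under "cnfnrcje": cnfnrcjeqfg, cnfnrcjeue, cnfnrcjeuhl, cnfnrcjeuhv, cnfnrcjeul, cnfnrcjeuls, cnfnrcjeuqh
Count: 7

7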